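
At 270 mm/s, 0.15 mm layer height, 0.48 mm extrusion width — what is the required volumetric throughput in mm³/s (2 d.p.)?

19.44

A: 0.15 × 0.48 → 0.072 mm².
Volumetric flow = 270 × 0.072 = 19.44 mm³/s.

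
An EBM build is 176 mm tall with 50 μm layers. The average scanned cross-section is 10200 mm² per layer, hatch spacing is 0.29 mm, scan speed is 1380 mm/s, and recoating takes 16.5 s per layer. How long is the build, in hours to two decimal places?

Number of layers: 176 / 0.05 → 3520 (rounded up).
Scan path per layer = 10200 / 0.29, so 35172.4 mm.
Per-layer scan time: 35172.4 / 1380 → 25.4872 s.
Time per layer: 25.4872 + 16.5 → 41.9872 s.
Build time = 3520 × 41.9872 = 147794.944 s = 41.05 hours.

41.05 hours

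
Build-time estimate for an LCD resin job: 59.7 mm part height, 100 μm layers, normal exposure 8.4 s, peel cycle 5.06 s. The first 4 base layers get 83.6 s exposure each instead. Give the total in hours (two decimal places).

2.32 hours

Layers = ⌈59.7/0.1⌉ = 597.
Base layers = 4 × (83.6 + 5.06), so 354.64 s.
Remaining layers = 593 × (8.4 + 5.06), so 7981.78 s.
Sum: 354.64 + 7981.78 = 8336.42 s → 2.32 hours.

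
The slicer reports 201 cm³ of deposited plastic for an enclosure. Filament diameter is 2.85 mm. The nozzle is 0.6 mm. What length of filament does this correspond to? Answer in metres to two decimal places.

Cross-section of 2.85 mm filament: π·(2.85/2)² = 6.3794 mm².
L = 201000 mm³ / 6.3794 mm² = 31507.67 mm, i.e. 31.51 m.

31.51 m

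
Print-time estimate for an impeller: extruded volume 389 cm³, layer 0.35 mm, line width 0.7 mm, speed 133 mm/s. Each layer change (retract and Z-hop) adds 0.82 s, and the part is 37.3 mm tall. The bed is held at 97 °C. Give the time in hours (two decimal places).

3.34 hours

Extrusion cross-section = 0.35 × 0.7, so 0.245 mm².
Total extruded path = 389000/0.245 = 1587755.1 mm.
Extrusion time: 1587755.1 / 133 → 11938 s.
Layers = ⌈37.3/0.35⌉ = 107.
Non-print overhead = 107 × 0.82 = 87.74 s.
Altogether 11938 + 87.74 = 12025.74 s, i.e. 3.34 hours.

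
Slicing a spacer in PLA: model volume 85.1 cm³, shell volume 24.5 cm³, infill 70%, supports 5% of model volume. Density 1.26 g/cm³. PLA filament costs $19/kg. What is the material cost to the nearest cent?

$1.70

Infill region: 85.1 − 24.5 → 60.6 cm³.
Infill deposited = 0.70 × 60.6 = 42.42 cm³.
Support: 0.05 × 85.1 → 4.255 cm³.
Total printed volume = 24.5 + 42.42 + 4.255 = 71.175 cm³.
Mass: 71.175 × 1.26 → 89.6805 g.
At $19/kg: 89.6805/1000 × 19 = $1.70.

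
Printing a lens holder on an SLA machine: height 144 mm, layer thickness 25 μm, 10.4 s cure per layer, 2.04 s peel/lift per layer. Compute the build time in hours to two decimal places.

Number of layers: 144 / 0.025 → 5760 (rounded up).
Each layer takes = 10.4 + 2.04, so 12.44 s.
Total = 5760 × 12.44 = 71654.4 s = 19.90 hours.

19.90 hours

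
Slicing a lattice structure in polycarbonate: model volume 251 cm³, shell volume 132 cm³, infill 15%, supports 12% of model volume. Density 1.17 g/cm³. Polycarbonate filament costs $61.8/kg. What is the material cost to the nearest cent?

$13.01

Infill region = 251 − 132, so 119 cm³.
Infill deposited = 0.15 × 119, so 17.85 cm³.
Support = 0.12 × 251 = 30.12 cm³.
Deposited volume: 132 + 17.85 + 30.12 → 179.97 cm³.
Mass = 179.97 × 1.17 = 210.5649 g.
At $61.8/kg: 210.5649/1000 × 61.8 = $13.01.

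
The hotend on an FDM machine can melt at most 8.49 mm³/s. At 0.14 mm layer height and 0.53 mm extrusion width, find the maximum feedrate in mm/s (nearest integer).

114 mm/s

Extrusion cross-section = 0.14 × 0.53 = 0.0742 mm².
Max speed = 8.49 / 0.0742 = 114.42 ≈ 114 mm/s.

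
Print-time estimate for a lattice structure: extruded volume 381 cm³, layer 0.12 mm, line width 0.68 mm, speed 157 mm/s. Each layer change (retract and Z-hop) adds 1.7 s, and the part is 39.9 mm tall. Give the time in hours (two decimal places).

8.42 hours

Line area = 0.12 × 0.68 = 0.0816 mm².
Toolpath length = 381 cm³ / 0.0816 mm² = 381000 / 0.0816 = 4669117.6 mm.
Print-move time: 4669117.6 / 157 → 29739.6 s.
Number of layers: 39.9 / 0.12 → 333 (rounded up).
Layer-change overhead = 333 × 1.7 = 566.1 s.
Altogether 29739.6 + 566.1 = 30305.7 s, i.e. 8.42 hours.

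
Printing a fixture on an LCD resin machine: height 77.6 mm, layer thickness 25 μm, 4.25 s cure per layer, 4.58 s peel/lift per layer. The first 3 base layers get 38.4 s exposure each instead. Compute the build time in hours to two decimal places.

7.64 hours

Layers = ⌈77.6/0.025⌉ = 3104.
Bottom layers: 3 × (38.4 + 4.58) → 128.94 s.
Remaining layers = 3101 × (4.25 + 4.58), so 27381.83 s.
Sum: 128.94 + 27381.83 = 27510.77 s → 7.64 hours.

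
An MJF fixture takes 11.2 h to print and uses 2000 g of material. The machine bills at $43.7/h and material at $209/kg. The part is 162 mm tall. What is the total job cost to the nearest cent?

Machine-time cost: 43.7 × 11.2 → $489.44.
Material charge: 209 × 2000/1000 → $418.00.
Total = 489.44 + 418.00 = $907.44.

$907.44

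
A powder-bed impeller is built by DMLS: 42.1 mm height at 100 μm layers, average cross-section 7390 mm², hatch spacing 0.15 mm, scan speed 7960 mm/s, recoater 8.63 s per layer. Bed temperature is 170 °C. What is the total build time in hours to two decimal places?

1.73 hours

Layer count = ceil(42.1 / 0.1) = 421.
Scan path per layer = 7390 / 0.15 = 49266.7 mm.
Scan time per layer = 49266.7 / 7960, so 6.1893 s.
Per-layer time: 6.1893 + 8.63 → 14.8193 s.
421 layers × 14.8193 s/layer = 6238.9253 s, i.e. 1.73 hours.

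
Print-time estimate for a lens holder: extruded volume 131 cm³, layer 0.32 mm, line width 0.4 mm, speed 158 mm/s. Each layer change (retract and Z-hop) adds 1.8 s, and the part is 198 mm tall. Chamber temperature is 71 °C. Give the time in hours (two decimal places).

Line area = 0.32 × 0.4, so 0.128 mm².
Total extruded path = 131000/0.128 = 1023437.5 mm.
Extrusion time = 1023437.5 / 158, so 6477.5 s.
Layer count = ceil(198 / 0.32) = 619.
Non-print overhead: 619 × 1.8 → 1114.2 s.
Altogether 6477.5 + 1114.2 = 7591.7 s, i.e. 2.11 hours.

2.11 hours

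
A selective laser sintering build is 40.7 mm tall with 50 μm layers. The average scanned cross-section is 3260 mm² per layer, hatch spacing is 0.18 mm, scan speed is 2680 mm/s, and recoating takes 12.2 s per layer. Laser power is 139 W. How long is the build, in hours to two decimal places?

4.29 hours

Layer count = ceil(40.7 / 0.05) = 814.
Hatch length per layer = 3260 / 0.18, so 18111.1 mm.
Scan time per layer = 18111.1 / 2680, so 6.7579 s.
Time per layer = 6.7579 + 12.2, so 18.9579 s.
Total: 814 × 18.9579 s = 15431.7306 s → 4.29 hours.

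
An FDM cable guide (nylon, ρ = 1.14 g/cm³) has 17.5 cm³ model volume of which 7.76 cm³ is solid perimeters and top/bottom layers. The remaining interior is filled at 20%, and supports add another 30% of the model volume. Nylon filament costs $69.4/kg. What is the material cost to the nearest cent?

$1.18

Interior volume: 17.5 − 7.76 → 9.74 cm³.
Deposited infill: 0.20 × 9.74 → 1.948 cm³.
Support: 0.30 × 17.5 → 5.25 cm³.
Total extruded: 7.76 + 1.948 + 5.25 → 14.958 cm³.
Mass = 14.958 × 1.14 = 17.05212 g.
At $69.4/kg: 17.05212/1000 × 69.4 = $1.18.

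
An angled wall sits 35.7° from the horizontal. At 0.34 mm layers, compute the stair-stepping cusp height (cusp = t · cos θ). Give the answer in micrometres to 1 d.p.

276.1 μm

Cusp = layer height × cos(35.7°) = 0.34 × 0.8121 = 0.276114 mm = 276.1 μm.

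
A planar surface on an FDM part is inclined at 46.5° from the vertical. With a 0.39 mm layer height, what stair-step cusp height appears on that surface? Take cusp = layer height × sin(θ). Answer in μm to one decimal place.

282.9 μm

sin(46.5°) = 0.7254, so cusp = 0.39 × 0.7254 = 0.282906 mm → 282.9 μm.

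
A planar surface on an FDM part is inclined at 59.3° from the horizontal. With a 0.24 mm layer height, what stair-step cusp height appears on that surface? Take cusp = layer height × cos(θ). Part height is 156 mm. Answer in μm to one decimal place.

h_c = t·cos θ = 0.24 × 0.5105 = 0.12252 mm (122.5 μm).

122.5 μm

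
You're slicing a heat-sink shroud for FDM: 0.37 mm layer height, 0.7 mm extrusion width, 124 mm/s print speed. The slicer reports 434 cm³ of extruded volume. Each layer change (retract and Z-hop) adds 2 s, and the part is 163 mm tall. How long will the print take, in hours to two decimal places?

4.00 hours

Extrusion cross-section = 0.37 × 0.7, so 0.259 mm².
Total extruded path = 434000/0.259 = 1675675.7 mm.
Extrusion time = 1675675.7 / 124, so 13513.5 s.
Layer count = ceil(163 / 0.37) = 441.
Layer-change overhead = 441 × 2, so 882 s.
Total = 13513.5 + 882 = 14395.5 s = 4.00 hours.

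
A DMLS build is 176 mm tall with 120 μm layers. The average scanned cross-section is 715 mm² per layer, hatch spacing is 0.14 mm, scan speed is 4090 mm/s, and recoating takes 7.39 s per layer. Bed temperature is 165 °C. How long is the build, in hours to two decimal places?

3.52 hours

Layers = ⌈176/0.12⌉ = 1467.
Hatch length per layer = 715 / 0.14 = 5107.1 mm.
Per-layer scan time = 5107.1 / 4090 = 1.2487 s.
Per-layer time = 1.2487 + 7.39, so 8.6387 s.
Build time = 1467 × 8.6387 = 12672.9729 s = 3.52 hours.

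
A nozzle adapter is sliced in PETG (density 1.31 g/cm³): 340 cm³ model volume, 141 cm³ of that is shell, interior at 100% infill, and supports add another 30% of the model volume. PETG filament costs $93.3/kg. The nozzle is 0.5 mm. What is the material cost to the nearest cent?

Infill region = 340 − 141, so 199 cm³.
Deposited infill = 1.00 × 199, so 199 cm³.
Support: 0.30 × 340 → 102 cm³.
Total printed volume = 141 + 199 + 102, so 442 cm³.
Mass = 442 × 1.31 = 579.02 g.
Cost = 579.02 g / 1000 × $93.3/kg = $54.02.

$54.02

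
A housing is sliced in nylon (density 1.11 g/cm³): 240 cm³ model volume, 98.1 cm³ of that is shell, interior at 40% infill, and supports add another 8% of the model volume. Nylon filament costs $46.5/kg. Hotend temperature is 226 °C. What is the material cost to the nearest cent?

$8.98

Infill region = 240 − 98.1 = 141.9 cm³.
Infill deposited = 0.40 × 141.9 = 56.76 cm³.
Support = 0.08 × 240 = 19.2 cm³.
Total printed volume: 98.1 + 56.76 + 19.2 → 174.06 cm³.
Mass = 174.06 × 1.11 = 193.2066 g.
At $46.5/kg: 193.2066/1000 × 46.5 = $8.98.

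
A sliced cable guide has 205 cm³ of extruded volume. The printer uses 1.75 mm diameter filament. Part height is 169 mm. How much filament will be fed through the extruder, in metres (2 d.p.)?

Cross-section of 1.75 mm filament: π·(1.75/2)² = 2.4053 mm².
L = 205000 mm³ / 2.4053 mm² = 85228.45 mm, i.e. 85.23 m.

85.23 m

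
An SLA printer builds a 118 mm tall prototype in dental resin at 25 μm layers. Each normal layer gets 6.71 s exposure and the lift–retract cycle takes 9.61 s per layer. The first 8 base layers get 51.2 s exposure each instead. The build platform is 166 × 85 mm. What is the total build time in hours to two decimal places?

21.50 hours

Number of layers: 118 / 0.025 → 4720 (rounded up).
Base layers = 8 × (51.2 + 9.61) = 486.48 s.
Normal layers = 4712 × (6.71 + 9.61) = 76899.84 s.
Sum: 486.48 + 76899.84 = 77386.32 s → 21.50 hours.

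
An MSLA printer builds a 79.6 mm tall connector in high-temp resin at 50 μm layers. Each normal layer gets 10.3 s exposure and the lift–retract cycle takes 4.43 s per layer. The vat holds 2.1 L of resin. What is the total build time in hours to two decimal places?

Number of layers: 79.6 / 0.05 → 1592 (rounded up).
Each layer takes = 10.3 + 4.43, so 14.73 s.
Total = 1592 × 14.73 = 23450.16 s = 6.51 hours.

6.51 hours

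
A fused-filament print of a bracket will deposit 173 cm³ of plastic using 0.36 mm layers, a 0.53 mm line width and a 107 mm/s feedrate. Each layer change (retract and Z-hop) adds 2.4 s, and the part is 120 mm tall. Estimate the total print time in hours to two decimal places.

Line area: 0.36 × 0.53 → 0.1908 mm².
Toolpath length = 173 cm³ / 0.1908 mm² = 173000 / 0.1908 = 906708.6 mm.
Extrusion time = 906708.6 / 107, so 8473.9 s.
Number of layers: 120 / 0.36 → 334 (rounded up).
Z-hop total: 334 × 2.4 → 801.6 s.
Total = 8473.9 + 801.6 = 9275.5 s = 2.58 hours.

2.58 hours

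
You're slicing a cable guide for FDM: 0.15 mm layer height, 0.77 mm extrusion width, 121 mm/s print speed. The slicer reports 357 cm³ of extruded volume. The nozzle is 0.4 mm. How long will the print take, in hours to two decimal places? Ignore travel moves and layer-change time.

7.10 hours

Extrusion cross-section = 0.15 × 0.77 = 0.1155 mm².
Path length: 357000 mm³ / 0.1155 mm² → 3090909.1 mm.
Extrusion time = 3090909.1 / 121 = 25544.7 s.
25544.7 s = 7.10 hours.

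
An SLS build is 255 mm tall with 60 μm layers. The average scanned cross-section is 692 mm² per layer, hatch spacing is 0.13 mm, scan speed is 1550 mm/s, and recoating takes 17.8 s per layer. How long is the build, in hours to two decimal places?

25.07 hours

Layer count = ceil(255 / 0.06) = 4250.
Hatch length per layer = 692 / 0.13, so 5323.1 mm.
Laser time per layer = 5323.1 / 1550, so 3.4343 s.
Layer cycle = 3.4343 + 17.8 = 21.2343 s.
4250 layers × 21.2343 s/layer = 90245.775 s, i.e. 25.07 hours.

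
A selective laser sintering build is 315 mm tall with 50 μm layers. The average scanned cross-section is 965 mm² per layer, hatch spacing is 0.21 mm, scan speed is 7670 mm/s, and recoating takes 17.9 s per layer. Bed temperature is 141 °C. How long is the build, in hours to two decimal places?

Layers = ⌈315/0.05⌉ = 6300.
Scan path per layer = 965 / 0.21 = 4595.2 mm.
Per-layer scan time: 4595.2 / 7670 → 0.5991 s.
Layer cycle = 0.5991 + 17.9 = 18.4991 s.
Build time = 6300 × 18.4991 = 116544.33 s = 32.37 hours.

32.37 hours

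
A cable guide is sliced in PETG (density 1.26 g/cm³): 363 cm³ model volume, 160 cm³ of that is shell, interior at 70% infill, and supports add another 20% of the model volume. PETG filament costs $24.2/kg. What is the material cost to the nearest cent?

$11.43

Volume inside the shell: 363 − 160 → 203 cm³.
Infill deposited = 0.70 × 203, so 142.1 cm³.
Support: 0.20 × 363 → 72.6 cm³.
Deposited volume = 160 + 142.1 + 72.6 = 374.7 cm³.
Mass: 374.7 × 1.26 → 472.122 g.
Cost = 472.122 g / 1000 × $24.2/kg = $11.43.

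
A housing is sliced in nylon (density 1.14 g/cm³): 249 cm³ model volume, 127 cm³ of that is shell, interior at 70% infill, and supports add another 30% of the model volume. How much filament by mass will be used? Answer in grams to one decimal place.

Infill region = 249 − 127, so 122 cm³.
Infill deposited = 0.70 × 122, so 85.4 cm³.
Support = 0.30 × 249, so 74.7 cm³.
Total extruded = 127 + 85.4 + 74.7 = 287.1 cm³.
Mass = 287.1 × 1.14 = 327.294 g.

327.3 g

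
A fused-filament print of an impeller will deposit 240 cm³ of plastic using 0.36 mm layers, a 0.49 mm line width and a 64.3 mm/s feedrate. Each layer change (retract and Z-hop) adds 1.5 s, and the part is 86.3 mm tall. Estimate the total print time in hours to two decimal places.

Line area = 0.36 × 0.49 = 0.1764 mm².
Total extruded path = 240000/0.1764 = 1360544.2 mm.
Time extruding = 1360544.2 / 64.3, so 21159.3 s.
Layers = ⌈86.3/0.36⌉ = 240.
Non-print overhead = 240 × 1.5, so 360 s.
Altogether 21159.3 + 360 = 21519.3 s, i.e. 5.98 hours.

5.98 hours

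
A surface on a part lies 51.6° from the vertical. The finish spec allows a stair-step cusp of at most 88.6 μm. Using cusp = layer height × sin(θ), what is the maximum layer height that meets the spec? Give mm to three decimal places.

t = h_c / sin θ = 0.0886 / 0.7837 = 0.113 mm.

0.113 mm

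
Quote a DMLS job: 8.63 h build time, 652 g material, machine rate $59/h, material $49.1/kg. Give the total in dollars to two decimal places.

$541.18

Time charge: 59 × 8.63 → $509.17.
Feedstock cost = 49.1 × 652/1000 = $32.0132.
Job cost: 509.17 + 32.0132 = 541.1832 ≈ $541.18.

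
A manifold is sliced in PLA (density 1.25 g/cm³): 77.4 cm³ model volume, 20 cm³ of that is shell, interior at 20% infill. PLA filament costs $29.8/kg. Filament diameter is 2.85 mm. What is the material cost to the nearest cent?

$1.17

Volume inside the shell: 77.4 − 20 → 57.4 cm³.
Infill volume = 0.20 × 57.4, so 11.48 cm³.
Deposited volume = 20 + 11.48, so 31.48 cm³.
Mass = 31.48 × 1.25 = 39.35 g.
At $29.8/kg: 39.35/1000 × 29.8 = $1.17.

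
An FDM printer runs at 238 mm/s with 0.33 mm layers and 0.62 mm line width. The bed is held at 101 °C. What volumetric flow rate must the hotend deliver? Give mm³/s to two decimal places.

48.69

Bead cross-section: 0.33 × 0.62 → 0.2046 mm².
Q = v·A = 238 × 0.2046 = 48.69 mm³/s.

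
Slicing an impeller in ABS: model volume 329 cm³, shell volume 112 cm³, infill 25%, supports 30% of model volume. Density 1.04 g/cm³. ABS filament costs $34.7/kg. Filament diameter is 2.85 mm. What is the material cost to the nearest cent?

Interior volume = 329 − 112 = 217 cm³.
Deposited infill: 0.25 × 217 → 54.25 cm³.
Support = 0.30 × 329, so 98.7 cm³.
Deposited volume: 112 + 54.25 + 98.7 → 264.95 cm³.
Mass: 264.95 × 1.04 → 275.548 g.
Cost = 275.548 g / 1000 × $34.7/kg = $9.56.

$9.56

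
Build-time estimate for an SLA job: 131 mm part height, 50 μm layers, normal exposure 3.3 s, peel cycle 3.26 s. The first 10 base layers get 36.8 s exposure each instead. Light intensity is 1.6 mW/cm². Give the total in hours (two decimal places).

Layer count = ceil(131 / 0.05) = 2620.
Base layers: 10 × (36.8 + 3.26) → 400.6 s.
Remaining layers = 2610 × (3.3 + 3.26) = 17121.6 s.
Sum: 400.6 + 17121.6 = 17522.2 s → 4.87 hours.

4.87 hours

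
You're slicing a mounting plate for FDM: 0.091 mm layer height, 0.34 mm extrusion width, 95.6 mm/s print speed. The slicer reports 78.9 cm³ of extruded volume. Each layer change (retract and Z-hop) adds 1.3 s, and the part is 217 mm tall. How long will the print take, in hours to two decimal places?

Bead cross-section = 0.091 × 0.34 = 0.03094 mm².
Path length: 78900 mm³ / 0.03094 mm² → 2550097 mm.
Extrusion time: 2550097 / 95.6 → 26674.7 s.
Layers = ⌈217/0.091⌉ = 2385.
Z-hop total = 2385 × 1.3 = 3100.5 s.
Total = 26674.7 + 3100.5 = 29775.2 s = 8.27 hours.

8.27 hours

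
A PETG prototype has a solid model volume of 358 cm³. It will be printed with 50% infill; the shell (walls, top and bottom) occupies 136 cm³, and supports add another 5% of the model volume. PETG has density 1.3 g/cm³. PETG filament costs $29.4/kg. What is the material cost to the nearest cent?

$10.12

Volume inside the shell = 358 − 136 = 222 cm³.
Infill deposited = 0.50 × 222, so 111 cm³.
Support: 0.05 × 358 → 17.9 cm³.
Total printed volume = 136 + 111 + 17.9, so 264.9 cm³.
Mass = 264.9 × 1.3 = 344.37 g.
Cost = 344.37 g / 1000 × $29.4/kg = $10.12.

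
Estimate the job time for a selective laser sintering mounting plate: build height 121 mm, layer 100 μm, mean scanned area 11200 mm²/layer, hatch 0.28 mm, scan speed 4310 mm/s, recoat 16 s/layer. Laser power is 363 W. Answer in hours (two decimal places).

Number of layers: 121 / 0.1 → 1210 (rounded up).
Hatch length per layer = 11200 / 0.28, so 40000 mm.
Per-layer scan time: 40000 / 4310 → 9.2807 s.
Per-layer time = 9.2807 + 16, so 25.2807 s.
Total: 1210 × 25.2807 s = 30589.647 s → 8.50 hours.

8.50 hours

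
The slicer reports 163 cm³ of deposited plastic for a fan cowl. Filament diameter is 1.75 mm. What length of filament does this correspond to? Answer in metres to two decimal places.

Filament cross-section = π × (1.75/2)² = 2.4053 mm².
L = 163000 mm³ / 2.4053 mm² = 67767.01 mm, i.e. 67.77 m.

67.77 m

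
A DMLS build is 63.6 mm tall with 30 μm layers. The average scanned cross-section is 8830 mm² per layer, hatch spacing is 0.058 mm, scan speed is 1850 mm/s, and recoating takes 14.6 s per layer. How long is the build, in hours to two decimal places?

Layer count = ceil(63.6 / 0.03) = 2120.
Per-layer scan distance: 8830 / 0.058 → 152241.4 mm.
Per-layer scan time = 152241.4 / 1850 = 82.2926 s.
Layer cycle = 82.2926 + 14.6, so 96.8926 s.
2120 layers × 96.8926 s/layer = 205412.312 s, i.e. 57.06 hours.

57.06 hours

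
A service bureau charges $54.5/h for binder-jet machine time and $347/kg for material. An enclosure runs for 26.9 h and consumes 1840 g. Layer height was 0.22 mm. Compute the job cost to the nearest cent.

$2104.53

Machine cost = 54.5 × 26.9, so $1466.05.
Material charge: 347 × 1840/1000 → $638.48.
Total = 1466.05 + 638.48 = $2104.53.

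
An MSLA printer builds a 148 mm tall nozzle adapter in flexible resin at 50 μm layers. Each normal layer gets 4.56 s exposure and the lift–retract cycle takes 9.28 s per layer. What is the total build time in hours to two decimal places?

Layers = ⌈148/0.05⌉ = 2960.
Cycle time: 4.56 + 9.28 → 13.84 s.
Total = 2960 × 13.84 = 40966.4 s = 11.38 hours.

11.38 hours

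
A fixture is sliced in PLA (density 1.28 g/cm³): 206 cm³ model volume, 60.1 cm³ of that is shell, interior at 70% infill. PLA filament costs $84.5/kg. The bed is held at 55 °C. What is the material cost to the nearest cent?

$17.55

Interior volume = 206 − 60.1 = 145.9 cm³.
Deposited infill = 0.70 × 145.9, so 102.13 cm³.
Total extruded: 60.1 + 102.13 → 162.23 cm³.
Mass = 162.23 × 1.28, so 207.6544 g.
Cost = 207.6544 g / 1000 × $84.5/kg = $17.55.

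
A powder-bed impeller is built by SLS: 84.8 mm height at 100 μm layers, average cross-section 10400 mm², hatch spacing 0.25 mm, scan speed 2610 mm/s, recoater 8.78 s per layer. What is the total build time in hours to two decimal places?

Layers = ⌈84.8/0.1⌉ = 848.
Per-layer scan distance = 10400 / 0.25 = 41600 mm.
Scan time per layer: 41600 / 2610 → 15.9387 s.
Time per layer = 15.9387 + 8.78, so 24.7187 s.
848 layers × 24.7187 s/layer = 20961.4576 s, i.e. 5.82 hours.

5.82 hours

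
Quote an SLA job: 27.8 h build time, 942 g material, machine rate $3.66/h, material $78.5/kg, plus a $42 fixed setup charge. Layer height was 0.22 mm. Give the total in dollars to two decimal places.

$217.70

Machine-time cost: 3.66 × 27.8 → $101.748.
Material cost = 78.5 × 942/1000 = $73.947.
Total = 101.748 + 73.947 + 42 = 217.695 ≈ $217.70.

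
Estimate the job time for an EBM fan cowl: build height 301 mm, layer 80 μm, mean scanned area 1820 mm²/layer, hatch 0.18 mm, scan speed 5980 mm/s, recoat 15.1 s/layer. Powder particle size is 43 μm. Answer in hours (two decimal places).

Layer count = ceil(301 / 0.08) = 3763.
Scan path per layer: 1820 / 0.18 → 10111.1 mm.
Scan time per layer = 10111.1 / 5980, so 1.6908 s.
Time per layer = 1.6908 + 15.1, so 16.7908 s.
Total: 3763 × 16.7908 s = 63183.7804 s → 17.55 hours.

17.55 hours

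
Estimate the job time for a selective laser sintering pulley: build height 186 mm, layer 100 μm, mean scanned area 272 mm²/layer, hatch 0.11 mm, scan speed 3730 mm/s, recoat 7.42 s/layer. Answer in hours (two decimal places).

4.18 hours

Number of layers: 186 / 0.1 → 1860 (rounded up).
Scan path per layer = 272 / 0.11, so 2472.7 mm.
Laser time per layer = 2472.7 / 3730 = 0.6629 s.
Per-layer time: 0.6629 + 7.42 → 8.0829 s.
Build time = 1860 × 8.0829 = 15034.194 s = 4.18 hours.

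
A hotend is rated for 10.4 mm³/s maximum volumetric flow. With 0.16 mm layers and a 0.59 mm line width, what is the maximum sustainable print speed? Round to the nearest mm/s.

110 mm/s

A: 0.16 × 0.59 → 0.0944 mm².
Max speed = 10.4 / 0.0944 = 110.17 ≈ 110 mm/s.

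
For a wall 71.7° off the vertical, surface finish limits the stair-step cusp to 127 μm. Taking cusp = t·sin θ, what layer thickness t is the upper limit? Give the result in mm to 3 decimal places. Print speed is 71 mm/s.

0.134 mm

sin(71.7°) = 0.9494; t_max = 0.127/0.9494 = 0.134 mm.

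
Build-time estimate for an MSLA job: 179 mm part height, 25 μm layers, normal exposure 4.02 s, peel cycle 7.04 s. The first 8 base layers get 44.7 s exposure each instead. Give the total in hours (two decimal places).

Layers = ⌈179/0.025⌉ = 7160.
Bottom layers = 8 × (44.7 + 7.04), so 413.92 s.
Normal layers = 7152 × (4.02 + 7.04), so 79101.12 s.
Sum: 413.92 + 79101.12 = 79515.04 s → 22.09 hours.

22.09 hours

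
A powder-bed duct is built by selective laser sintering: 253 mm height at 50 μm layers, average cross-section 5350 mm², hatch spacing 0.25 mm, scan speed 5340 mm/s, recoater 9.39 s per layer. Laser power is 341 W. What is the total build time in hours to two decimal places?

18.83 hours

Layers = ⌈253/0.05⌉ = 5060.
Hatch length per layer = 5350 / 0.25 = 21400 mm.
Per-layer scan time: 21400 / 5340 → 4.0075 s.
Layer cycle = 4.0075 + 9.39, so 13.3975 s.
5060 layers × 13.3975 s/layer = 67791.35 s, i.e. 18.83 hours.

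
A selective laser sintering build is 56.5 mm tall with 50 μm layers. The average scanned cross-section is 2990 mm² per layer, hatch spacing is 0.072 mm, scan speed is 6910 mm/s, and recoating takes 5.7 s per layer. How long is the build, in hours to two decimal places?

Layers = ⌈56.5/0.05⌉ = 1130.
Scan path per layer = 2990 / 0.072, so 41527.8 mm.
Scan time per layer = 41527.8 / 6910, so 6.0098 s.
Layer cycle: 6.0098 + 5.7 → 11.7098 s.
Build time = 1130 × 11.7098 = 13232.074 s = 3.68 hours.

3.68 hours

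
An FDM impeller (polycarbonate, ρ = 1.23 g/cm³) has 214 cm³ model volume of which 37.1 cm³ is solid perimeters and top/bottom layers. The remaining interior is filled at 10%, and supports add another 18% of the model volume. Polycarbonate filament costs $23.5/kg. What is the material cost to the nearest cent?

Infill region = 214 − 37.1, so 176.9 cm³.
Deposited infill = 0.10 × 176.9, so 17.69 cm³.
Support: 0.18 × 214 → 38.52 cm³.
Deposited volume: 37.1 + 17.69 + 38.52 → 93.31 cm³.
Mass = 93.31 × 1.23, so 114.7713 g.
At $23.5/kg: 114.7713/1000 × 23.5 = $2.70.

$2.70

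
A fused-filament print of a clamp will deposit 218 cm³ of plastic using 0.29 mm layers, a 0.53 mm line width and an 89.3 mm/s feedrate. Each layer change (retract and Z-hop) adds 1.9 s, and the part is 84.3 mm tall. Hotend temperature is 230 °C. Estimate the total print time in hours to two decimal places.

4.57 hours

Bead cross-section = 0.29 × 0.53, so 0.1537 mm².
Path length: 218000 mm³ / 0.1537 mm² → 1418347.4 mm.
Time extruding = 1418347.4 / 89.3, so 15882.9 s.
Layers = ⌈84.3/0.29⌉ = 291.
Z-hop total = 291 × 1.9, so 552.9 s.
Altogether 15882.9 + 552.9 = 16435.8 s, i.e. 4.57 hours.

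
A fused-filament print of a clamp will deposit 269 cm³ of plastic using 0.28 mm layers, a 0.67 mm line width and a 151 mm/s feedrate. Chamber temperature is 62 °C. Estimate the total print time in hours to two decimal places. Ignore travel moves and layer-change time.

2.64 hours

Line area = 0.28 × 0.67 = 0.1876 mm².
Toolpath length = 269 cm³ / 0.1876 mm² = 269000 / 0.1876 = 1433901.9 mm.
Time extruding = 1433901.9 / 151, so 9496 s.
9496 s = 2.64 hours.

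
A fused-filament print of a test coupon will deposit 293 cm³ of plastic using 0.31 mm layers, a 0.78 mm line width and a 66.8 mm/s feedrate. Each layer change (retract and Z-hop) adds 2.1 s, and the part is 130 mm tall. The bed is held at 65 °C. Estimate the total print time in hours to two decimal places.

5.28 hours

Extrusion cross-section = 0.31 × 0.78 = 0.2418 mm².
Path length: 293000 mm³ / 0.2418 mm² → 1211745.2 mm.
Extrusion time: 1211745.2 / 66.8 → 18139.9 s.
Layers = ⌈130/0.31⌉ = 420.
Z-hop total = 420 × 2.1, so 882 s.
Altogether 18139.9 + 882 = 19021.9 s, i.e. 5.28 hours.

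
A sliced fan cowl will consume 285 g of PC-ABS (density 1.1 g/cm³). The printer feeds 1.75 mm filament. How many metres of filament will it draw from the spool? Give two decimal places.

Extruded volume: 285/1.1 = 259.0909 cm³ (259090.9 mm³).
Filament cross-section = π × (1.75/2)² = 2.4053 mm².
Length = 259090.9 / 2.4053 = 107716.67 mm = 107.72 m.

107.72 m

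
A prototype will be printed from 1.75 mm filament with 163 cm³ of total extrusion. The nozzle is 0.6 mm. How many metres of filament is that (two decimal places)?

67.77 m

Filament cross-section = π × (1.75/2)² = 2.4053 mm².
L = 163000 mm³ / 2.4053 mm² = 67767.01 mm, i.e. 67.77 m.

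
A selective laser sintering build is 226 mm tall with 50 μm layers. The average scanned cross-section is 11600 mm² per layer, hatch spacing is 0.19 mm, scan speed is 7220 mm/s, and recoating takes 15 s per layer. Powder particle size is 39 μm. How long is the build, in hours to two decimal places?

29.45 hours

Number of layers: 226 / 0.05 → 4520 (rounded up).
Per-layer scan distance = 11600 / 0.19 = 61052.6 mm.
Scan time per layer = 61052.6 / 7220 = 8.456 s.
Per-layer time = 8.456 + 15, so 23.456 s.
4520 layers × 23.456 s/layer = 106021.12 s, i.e. 29.45 hours.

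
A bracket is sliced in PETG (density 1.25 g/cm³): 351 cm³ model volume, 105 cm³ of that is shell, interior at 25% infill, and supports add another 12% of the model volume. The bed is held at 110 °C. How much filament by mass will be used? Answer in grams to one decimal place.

Interior volume: 351 − 105 → 246 cm³.
Infill volume = 0.25 × 246, so 61.5 cm³.
Support: 0.12 × 351 → 42.12 cm³.
Total extruded: 105 + 61.5 + 42.12 → 208.62 cm³.
Mass = 208.62 × 1.25, so 260.775 g.

260.8 g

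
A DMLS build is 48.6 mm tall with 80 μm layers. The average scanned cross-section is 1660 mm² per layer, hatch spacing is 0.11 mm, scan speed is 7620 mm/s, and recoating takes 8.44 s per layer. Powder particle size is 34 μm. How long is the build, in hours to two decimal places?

Number of layers: 48.6 / 0.08 → 608 (rounded up).
Hatch length per layer = 1660 / 0.11, so 15090.9 mm.
Scan time per layer = 15090.9 / 7620, so 1.9804 s.
Per-layer time = 1.9804 + 8.44, so 10.4204 s.
Total: 608 × 10.4204 s = 6335.6032 s → 1.76 hours.

1.76 hours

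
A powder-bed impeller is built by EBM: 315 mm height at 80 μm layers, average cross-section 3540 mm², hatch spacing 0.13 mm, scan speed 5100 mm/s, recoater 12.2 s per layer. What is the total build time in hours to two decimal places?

19.19 hours

Layer count = ceil(315 / 0.08) = 3938.
Per-layer scan distance = 3540 / 0.13 = 27230.8 mm.
Beam time per layer: 27230.8 / 5100 → 5.3394 s.
Time per layer = 5.3394 + 12.2 = 17.5394 s.
3938 layers × 17.5394 s/layer = 69070.1572 s, i.e. 19.19 hours.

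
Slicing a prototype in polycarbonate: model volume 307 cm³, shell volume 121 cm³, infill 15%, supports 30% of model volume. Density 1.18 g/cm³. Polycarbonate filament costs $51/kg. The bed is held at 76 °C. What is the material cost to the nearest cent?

Interior volume: 307 − 121 → 186 cm³.
Infill deposited = 0.15 × 186 = 27.9 cm³.
Support: 0.30 × 307 → 92.1 cm³.
Deposited volume = 121 + 27.9 + 92.1 = 241 cm³.
Mass = 241 × 1.18 = 284.38 g.
At $51/kg: 284.38/1000 × 51 = $14.50.

$14.50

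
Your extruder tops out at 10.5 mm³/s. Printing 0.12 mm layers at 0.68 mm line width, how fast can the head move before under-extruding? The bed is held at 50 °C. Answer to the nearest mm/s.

A: 0.12 × 0.68 → 0.0816 mm².
v_max = Q/A = 10.5/0.0816 = 128.68 mm/s → 129 mm/s.

129 mm/s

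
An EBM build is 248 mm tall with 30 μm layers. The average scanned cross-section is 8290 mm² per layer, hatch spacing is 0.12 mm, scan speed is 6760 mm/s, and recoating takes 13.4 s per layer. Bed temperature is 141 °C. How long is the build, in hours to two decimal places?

54.24 hours

Layers = ⌈248/0.03⌉ = 8267.
Hatch length per layer = 8290 / 0.12 = 69083.3 mm.
Scan time per layer = 69083.3 / 6760 = 10.2194 s.
Time per layer = 10.2194 + 13.4, so 23.6194 s.
Build time = 8267 × 23.6194 = 195261.5798 s = 54.24 hours.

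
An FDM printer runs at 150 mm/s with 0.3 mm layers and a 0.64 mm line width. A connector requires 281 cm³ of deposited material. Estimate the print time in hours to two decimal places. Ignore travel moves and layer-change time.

Line area: 0.3 × 0.64 → 0.192 mm².
Toolpath length = 281 cm³ / 0.192 mm² = 281000 / 0.192 = 1463541.7 mm.
Time extruding = 1463541.7 / 150 = 9756.9 s.
That's 9756.9 s → 2.71 hours.

2.71 hours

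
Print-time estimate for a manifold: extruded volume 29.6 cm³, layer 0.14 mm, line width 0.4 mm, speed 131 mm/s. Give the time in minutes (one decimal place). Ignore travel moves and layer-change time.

Line area = 0.14 × 0.4, so 0.056 mm².
Path length: 29600 mm³ / 0.056 mm² → 528571.4 mm.
Extrusion time: 528571.4 / 131 → 4034.9 s.
That's 4034.9 s → 67.2 minutes.

67.2 minutes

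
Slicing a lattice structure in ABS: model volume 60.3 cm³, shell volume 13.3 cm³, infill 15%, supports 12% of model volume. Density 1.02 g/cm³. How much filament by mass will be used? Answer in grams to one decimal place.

Interior volume = 60.3 − 13.3 = 47 cm³.
Infill deposited: 0.15 × 47 → 7.05 cm³.
Support = 0.12 × 60.3, so 7.236 cm³.
Total extruded = 13.3 + 7.05 + 7.236 = 27.586 cm³.
Mass = 27.586 × 1.02 = 28.13772 g.

28.1 g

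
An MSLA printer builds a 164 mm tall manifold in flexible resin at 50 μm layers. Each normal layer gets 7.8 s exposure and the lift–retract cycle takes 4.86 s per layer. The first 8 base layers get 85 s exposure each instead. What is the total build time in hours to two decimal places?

Number of layers: 164 / 0.05 → 3280 (rounded up).
Bottom layers = 8 × (85 + 4.86) = 718.88 s.
Normal layers: 3272 × (7.8 + 4.86) → 41423.52 s.
Total = 718.88 + 41423.52 = 42142.4 s = 11.71 hours.

11.71 hours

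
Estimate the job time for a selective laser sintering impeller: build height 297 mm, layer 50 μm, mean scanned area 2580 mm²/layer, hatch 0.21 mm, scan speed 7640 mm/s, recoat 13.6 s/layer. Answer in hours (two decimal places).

Layer count = ceil(297 / 0.05) = 5940.
Per-layer scan distance = 2580 / 0.21 = 12285.7 mm.
Per-layer scan time = 12285.7 / 7640 = 1.6081 s.
Layer cycle = 1.6081 + 13.6, so 15.2081 s.
Total: 5940 × 15.2081 s = 90336.114 s → 25.09 hours.

25.09 hours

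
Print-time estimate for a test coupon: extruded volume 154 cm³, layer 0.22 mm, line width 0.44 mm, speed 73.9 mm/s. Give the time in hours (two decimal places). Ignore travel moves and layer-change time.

5.98 hours

Extrusion cross-section = 0.22 × 0.44 = 0.0968 mm².
Path length: 154000 mm³ / 0.0968 mm² → 1590909.1 mm.
Extrusion time = 1590909.1 / 73.9 = 21527.9 s.
21527.9 s = 5.98 hours.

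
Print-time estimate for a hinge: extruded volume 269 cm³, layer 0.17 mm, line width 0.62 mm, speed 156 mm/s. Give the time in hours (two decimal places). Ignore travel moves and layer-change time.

4.54 hours

Bead cross-section: 0.17 × 0.62 → 0.1054 mm².
Path length: 269000 mm³ / 0.1054 mm² → 2552182.2 mm.
Print-move time = 2552182.2 / 156, so 16360.1 s.
In the requested units: 16360.1 s = 4.54 hours.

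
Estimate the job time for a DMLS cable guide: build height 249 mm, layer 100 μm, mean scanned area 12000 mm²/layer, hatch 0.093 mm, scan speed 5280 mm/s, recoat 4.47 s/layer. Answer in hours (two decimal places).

Layers = ⌈249/0.1⌉ = 2490.
Scan path per layer = 12000 / 0.093 = 129032.3 mm.
Scan time per layer = 129032.3 / 5280 = 24.4379 s.
Per-layer time = 24.4379 + 4.47 = 28.9079 s.
Build time = 2490 × 28.9079 = 71980.671 s = 19.99 hours.

19.99 hours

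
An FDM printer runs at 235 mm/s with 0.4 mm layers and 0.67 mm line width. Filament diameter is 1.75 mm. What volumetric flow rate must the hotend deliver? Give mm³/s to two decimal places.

62.98

Extrusion cross-section = 0.4 × 0.67, so 0.268 mm².
Q = v·A = 235 × 0.268 = 62.98 mm³/s.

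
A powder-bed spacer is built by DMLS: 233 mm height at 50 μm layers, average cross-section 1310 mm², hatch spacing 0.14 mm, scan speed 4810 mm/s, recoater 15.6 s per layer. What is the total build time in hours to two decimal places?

22.71 hours

Layers = ⌈233/0.05⌉ = 4660.
Hatch length per layer = 1310 / 0.14, so 9357.1 mm.
Scan time per layer = 9357.1 / 4810, so 1.9453 s.
Per-layer time = 1.9453 + 15.6, so 17.5453 s.
4660 layers × 17.5453 s/layer = 81761.098 s, i.e. 22.71 hours.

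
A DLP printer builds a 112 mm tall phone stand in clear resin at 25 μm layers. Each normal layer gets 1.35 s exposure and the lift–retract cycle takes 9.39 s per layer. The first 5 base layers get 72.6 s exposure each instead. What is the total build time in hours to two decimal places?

Number of layers: 112 / 0.025 → 4480 (rounded up).
Base layers = 5 × (72.6 + 9.39), so 409.95 s.
Regular layers: 4475 × (1.35 + 9.39) → 48061.5 s.
Total = 409.95 + 48061.5 = 48471.45 s = 13.46 hours.

13.46 hours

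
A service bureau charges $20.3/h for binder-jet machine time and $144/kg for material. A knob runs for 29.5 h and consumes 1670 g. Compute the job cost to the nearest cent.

$839.33

Machine cost = 20.3 × 29.5 = $598.85.
Material charge: 144 × 1670/1000 → $240.48.
Total = 598.85 + 240.48 = $839.33.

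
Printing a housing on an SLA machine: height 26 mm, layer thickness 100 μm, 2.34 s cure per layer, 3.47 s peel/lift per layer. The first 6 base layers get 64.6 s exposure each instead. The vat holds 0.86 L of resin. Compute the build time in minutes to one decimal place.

31.4 minutes

Layer count = ceil(26 / 0.1) = 260.
Burn-in layers = 6 × (64.6 + 3.47), so 408.42 s.
Regular layers: 254 × (2.34 + 3.47) → 1475.74 s.
Total = 408.42 + 1475.74 = 1884.16 s = 31.4 minutes.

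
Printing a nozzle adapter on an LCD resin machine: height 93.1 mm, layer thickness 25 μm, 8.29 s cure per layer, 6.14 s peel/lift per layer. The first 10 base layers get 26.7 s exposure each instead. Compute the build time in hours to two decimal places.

Layers = ⌈93.1/0.025⌉ = 3724.
Bottom layers = 10 × (26.7 + 6.14), so 328.4 s.
Remaining layers: 3714 × (8.29 + 6.14) → 53593.02 s.
Total = 328.4 + 53593.02 = 53921.42 s = 14.98 hours.

14.98 hours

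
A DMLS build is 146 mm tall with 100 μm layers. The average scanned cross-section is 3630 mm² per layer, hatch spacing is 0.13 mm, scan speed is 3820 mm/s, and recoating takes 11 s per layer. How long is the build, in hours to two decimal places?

7.43 hours

Layer count = ceil(146 / 0.1) = 1460.
Per-layer scan distance = 3630 / 0.13, so 27923.1 mm.
Laser time per layer = 27923.1 / 3820, so 7.3097 s.
Time per layer = 7.3097 + 11, so 18.3097 s.
Total: 1460 × 18.3097 s = 26732.162 s → 7.43 hours.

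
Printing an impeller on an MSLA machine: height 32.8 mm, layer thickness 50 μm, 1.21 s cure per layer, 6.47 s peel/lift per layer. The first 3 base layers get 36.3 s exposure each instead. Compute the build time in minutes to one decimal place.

Number of layers: 32.8 / 0.05 → 656 (rounded up).
Base layers = 3 × (36.3 + 6.47), so 128.31 s.
Normal layers: 653 × (1.21 + 6.47) → 5015.04 s.
Sum: 128.31 + 5015.04 = 5143.35 s → 85.7 minutes.

85.7 minutes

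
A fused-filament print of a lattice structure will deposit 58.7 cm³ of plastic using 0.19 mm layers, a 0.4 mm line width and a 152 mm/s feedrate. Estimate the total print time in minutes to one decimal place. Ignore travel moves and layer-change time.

Extrusion cross-section = 0.19 × 0.4 = 0.076 mm².
Total extruded path = 58700/0.076 = 772368.4 mm.
Time extruding = 772368.4 / 152, so 5081.4 s.
In the requested units: 5081.4 s = 84.7 minutes.

84.7 minutes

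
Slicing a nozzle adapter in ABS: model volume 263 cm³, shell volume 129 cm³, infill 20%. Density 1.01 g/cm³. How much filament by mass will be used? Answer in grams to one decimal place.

157.4 g

Volume inside the shell = 263 − 129, so 134 cm³.
Infill deposited = 0.20 × 134 = 26.8 cm³.
Deposited volume: 129 + 26.8 → 155.8 cm³.
Mass = 155.8 × 1.01 = 157.358 g.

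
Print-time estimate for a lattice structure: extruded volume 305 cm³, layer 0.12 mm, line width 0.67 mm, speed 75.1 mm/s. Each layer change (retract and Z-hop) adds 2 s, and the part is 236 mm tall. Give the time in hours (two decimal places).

Extrusion cross-section: 0.12 × 0.67 → 0.0804 mm².
Toolpath length = 305 cm³ / 0.0804 mm² = 305000 / 0.0804 = 3793532.3 mm.
Time extruding: 3793532.3 / 75.1 → 50513.1 s.
Layer count = ceil(236 / 0.12) = 1967.
Non-print overhead: 1967 × 2 → 3934 s.
Altogether 50513.1 + 3934 = 54447.1 s, i.e. 15.12 hours.

15.12 hours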